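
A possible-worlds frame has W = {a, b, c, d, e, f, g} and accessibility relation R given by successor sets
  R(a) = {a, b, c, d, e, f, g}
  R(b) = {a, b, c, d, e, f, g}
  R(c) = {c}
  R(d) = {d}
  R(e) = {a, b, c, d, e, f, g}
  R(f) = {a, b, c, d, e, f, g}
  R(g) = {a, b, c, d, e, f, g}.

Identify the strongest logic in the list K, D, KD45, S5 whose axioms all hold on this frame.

D

Serial (axiom D): yes — every world has a successor (e.g. a R a).
Euclidean (axiom 5): no — a R c and a R b, but not c R b.
Transitive (axiom 4): yes — every two-step R-path is closed by a direct edge.
Reflexive (axiom T): yes — every world is R-related to itself.
So F validates K, D; KD45 would additionally require R to be Euclidean. The strongest is D.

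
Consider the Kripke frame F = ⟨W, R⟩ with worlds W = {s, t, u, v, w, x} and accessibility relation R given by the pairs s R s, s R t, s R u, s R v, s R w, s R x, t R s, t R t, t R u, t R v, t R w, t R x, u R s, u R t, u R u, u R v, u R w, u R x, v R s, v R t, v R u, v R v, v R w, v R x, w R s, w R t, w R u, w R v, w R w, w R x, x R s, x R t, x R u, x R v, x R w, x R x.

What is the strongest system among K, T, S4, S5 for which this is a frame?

S5

Reflexive (axiom T): yes — every world is R-related to itself.
Transitive (axiom 4): yes — every two-step R-path is closed by a direct edge.
Euclidean (axiom 5): yes — any two successors of a common world are R-related.
So F validates K, T, S4, S5. The strongest is S5.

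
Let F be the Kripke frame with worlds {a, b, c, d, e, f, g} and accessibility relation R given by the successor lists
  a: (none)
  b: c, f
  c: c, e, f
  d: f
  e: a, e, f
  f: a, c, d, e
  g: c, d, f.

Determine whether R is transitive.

Transitive: no — b R c and c R e, but not b R e.

No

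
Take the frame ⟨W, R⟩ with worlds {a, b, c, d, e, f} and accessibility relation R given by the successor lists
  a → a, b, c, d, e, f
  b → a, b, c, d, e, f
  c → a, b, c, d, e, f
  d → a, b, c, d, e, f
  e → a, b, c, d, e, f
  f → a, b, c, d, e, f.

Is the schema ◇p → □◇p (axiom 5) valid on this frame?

By correspondence theory, 5 is valid on a frame iff R is Euclidean.
Euclidean: yes — any two successors of a common world are R-related.

Yes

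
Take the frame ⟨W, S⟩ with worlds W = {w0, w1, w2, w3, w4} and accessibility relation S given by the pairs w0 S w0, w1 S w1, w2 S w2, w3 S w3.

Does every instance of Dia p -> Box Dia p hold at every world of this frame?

Yes

The schema 5 characterises exactly the Euclidean frames.
Euclidean: yes — any two successors of a common world are S-related.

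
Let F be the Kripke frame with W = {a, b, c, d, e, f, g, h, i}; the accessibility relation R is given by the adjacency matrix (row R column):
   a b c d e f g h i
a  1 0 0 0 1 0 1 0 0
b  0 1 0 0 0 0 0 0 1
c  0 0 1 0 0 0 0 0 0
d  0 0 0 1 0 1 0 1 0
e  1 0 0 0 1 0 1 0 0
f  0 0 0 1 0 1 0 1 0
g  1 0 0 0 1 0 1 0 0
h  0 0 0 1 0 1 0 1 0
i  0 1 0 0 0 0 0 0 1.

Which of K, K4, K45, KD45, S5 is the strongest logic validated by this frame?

S5

Transitive (axiom 4): yes — every two-step R-path is closed by a direct edge.
Euclidean (axiom 5): yes — any two successors of a common world are R-related.
Serial (axiom D): yes — every world has a successor (e.g. a R a).
Reflexive (axiom T): yes — every world is R-related to itself.
So F validates K, K4, K45, KD45, S5. The strongest is S5.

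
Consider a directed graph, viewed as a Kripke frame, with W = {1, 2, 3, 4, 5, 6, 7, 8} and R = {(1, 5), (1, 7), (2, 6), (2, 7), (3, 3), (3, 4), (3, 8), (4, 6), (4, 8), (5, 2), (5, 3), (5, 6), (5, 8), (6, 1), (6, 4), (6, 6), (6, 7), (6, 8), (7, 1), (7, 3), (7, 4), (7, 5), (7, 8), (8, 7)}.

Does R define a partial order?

No

Reflexive: no — 1 is not related to itself.
Transitive: no — 1 R 5 and 5 R 2, but not 1 R 2.
Antisymmetric: no — 1 R 7 and 7 R 1 with 1 ≠ 7.
So R is not a partial order.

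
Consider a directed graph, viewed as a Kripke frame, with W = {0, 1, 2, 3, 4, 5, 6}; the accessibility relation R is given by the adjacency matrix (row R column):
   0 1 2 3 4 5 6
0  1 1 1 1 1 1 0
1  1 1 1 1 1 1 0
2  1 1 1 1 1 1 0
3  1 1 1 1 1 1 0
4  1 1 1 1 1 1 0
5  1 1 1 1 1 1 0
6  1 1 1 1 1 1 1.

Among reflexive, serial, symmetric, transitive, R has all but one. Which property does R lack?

Reflexive: yes — every world is R-related to itself.
Serial: yes — every world has a successor (e.g. 0 R 0).
Symmetric: no — 6 R 0 but not 0 R 6.
Transitive: yes — every two-step R-path is closed by a direct edge.
Only symmetric fails.

symmetric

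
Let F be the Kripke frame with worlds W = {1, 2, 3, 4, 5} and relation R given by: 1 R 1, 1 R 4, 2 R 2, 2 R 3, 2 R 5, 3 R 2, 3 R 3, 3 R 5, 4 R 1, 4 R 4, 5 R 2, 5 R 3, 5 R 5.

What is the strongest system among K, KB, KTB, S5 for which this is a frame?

Symmetric (axiom B): yes — every pair in R has its reverse in R.
Reflexive (axiom T): yes — every world is R-related to itself.
Euclidean (axiom 5): yes — any two successors of a common world are R-related.
So F validates K, KB, KTB, S5. The strongest is S5.

S5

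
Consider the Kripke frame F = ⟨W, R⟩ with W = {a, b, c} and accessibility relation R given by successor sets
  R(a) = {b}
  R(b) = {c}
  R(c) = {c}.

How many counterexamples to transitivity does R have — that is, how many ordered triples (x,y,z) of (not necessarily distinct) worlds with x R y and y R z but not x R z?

1

Enumerating: (a,b,c).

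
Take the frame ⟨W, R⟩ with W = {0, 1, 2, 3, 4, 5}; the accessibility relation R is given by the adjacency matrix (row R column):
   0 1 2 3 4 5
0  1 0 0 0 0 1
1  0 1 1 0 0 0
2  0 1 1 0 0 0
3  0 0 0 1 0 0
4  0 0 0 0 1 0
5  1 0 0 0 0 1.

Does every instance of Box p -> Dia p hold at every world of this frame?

The schema D characterises exactly the serial frames.
Serial: yes — every world has a successor (e.g. 0 R 0).

Yes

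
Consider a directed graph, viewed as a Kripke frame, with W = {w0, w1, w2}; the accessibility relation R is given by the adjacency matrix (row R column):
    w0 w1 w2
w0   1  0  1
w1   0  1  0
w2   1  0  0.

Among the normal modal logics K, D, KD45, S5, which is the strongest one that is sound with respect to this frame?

D

Serial (axiom D): yes — every world has a successor (e.g. w0 R w0).
Euclidean (axiom 5): no — w0 R w2 and w0 R w2, but not w2 R w2.
Transitive (axiom 4): no — w2 R w0 and w0 R w2, but not w2 R w2.
Reflexive (axiom T): no — w2 is not related to itself.
So F validates K, D; KD45 would additionally require R to be Euclidean and transitive. The strongest is D.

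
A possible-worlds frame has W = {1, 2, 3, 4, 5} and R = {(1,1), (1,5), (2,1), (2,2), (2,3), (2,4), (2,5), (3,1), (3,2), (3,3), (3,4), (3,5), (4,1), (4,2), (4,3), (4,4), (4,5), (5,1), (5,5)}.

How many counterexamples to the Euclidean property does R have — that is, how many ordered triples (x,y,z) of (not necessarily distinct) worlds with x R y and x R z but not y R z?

18

Enumerating: (2,1,2), (2,1,3), (2,1,4), (2,5,2), (2,5,3), (2,5,4), (3,1,2), (3,1,3), (3,1,4), (3,5,2), (3,5,3), (3,5,4), (4,1,2), (4,1,3), (4,1,4), (4,5,2), (4,5,3), (4,5,4).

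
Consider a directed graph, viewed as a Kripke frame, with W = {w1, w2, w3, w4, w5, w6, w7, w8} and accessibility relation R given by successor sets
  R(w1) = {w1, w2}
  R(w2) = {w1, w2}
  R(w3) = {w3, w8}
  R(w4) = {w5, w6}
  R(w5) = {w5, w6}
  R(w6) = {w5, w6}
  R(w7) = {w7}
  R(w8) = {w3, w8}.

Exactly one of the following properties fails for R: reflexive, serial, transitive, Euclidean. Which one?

Reflexive: no — w4 is not related to itself.
Serial: yes — every world has a successor (e.g. w1 R w1).
Transitive: yes — every two-step R-path is closed by a direct edge.
Euclidean: yes — any two successors of a common world are R-related.
Only reflexive fails.

reflexive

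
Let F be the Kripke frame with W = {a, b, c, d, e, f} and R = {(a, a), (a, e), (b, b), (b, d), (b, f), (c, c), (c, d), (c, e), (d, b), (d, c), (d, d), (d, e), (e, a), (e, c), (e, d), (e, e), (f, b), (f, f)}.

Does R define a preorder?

Reflexive: yes — every world is R-related to itself.
Transitive: no — a R e and e R c, but not a R c.
So R is not a preorder.

No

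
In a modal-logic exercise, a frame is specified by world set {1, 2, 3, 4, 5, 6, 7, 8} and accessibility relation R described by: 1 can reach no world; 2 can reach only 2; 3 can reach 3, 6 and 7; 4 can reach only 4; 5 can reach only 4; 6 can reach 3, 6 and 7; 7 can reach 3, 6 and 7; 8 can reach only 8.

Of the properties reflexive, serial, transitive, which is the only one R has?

transitive

Reflexive: no — 1 is not related to itself.
Serial: no — 1 has no R-successor.
Transitive: yes — every two-step R-path is closed by a direct edge.
Only transitive holds.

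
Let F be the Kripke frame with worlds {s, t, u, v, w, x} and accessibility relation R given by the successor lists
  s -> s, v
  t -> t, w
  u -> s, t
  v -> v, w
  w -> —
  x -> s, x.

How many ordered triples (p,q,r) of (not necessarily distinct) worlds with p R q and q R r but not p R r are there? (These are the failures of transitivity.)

4

Enumerating: (s,v,w), (u,s,v), (u,t,w), (x,s,v).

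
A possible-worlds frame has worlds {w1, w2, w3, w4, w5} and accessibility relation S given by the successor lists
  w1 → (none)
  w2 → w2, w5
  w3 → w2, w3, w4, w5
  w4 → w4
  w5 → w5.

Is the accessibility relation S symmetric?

No

Symmetric: no — w2 S w5 but not w5 S w2.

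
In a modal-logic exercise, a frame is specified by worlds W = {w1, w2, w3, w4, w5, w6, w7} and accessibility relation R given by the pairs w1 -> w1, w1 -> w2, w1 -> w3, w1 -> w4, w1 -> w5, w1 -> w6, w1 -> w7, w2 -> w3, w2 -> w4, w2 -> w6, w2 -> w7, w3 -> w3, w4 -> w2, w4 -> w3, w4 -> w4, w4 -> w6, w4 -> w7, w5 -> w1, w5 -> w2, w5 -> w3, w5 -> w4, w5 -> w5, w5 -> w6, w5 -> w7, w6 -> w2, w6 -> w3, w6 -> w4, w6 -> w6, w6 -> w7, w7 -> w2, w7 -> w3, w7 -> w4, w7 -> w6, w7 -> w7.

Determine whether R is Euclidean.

No

Euclidean: no — w1 R w2 and w1 R w5, but not w2 R w5.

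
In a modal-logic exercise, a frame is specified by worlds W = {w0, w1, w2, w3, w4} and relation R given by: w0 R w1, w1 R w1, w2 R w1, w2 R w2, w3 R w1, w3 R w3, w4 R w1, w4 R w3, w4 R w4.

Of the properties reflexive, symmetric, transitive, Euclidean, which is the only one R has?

Reflexive: no — w0 is not related to itself.
Symmetric: no — w0 R w1 but not w1 R w0.
Transitive: yes — every two-step R-path is closed by a direct edge.
Euclidean: no — w4 R w1 and w4 R w3, but not w1 R w3.
Only transitive holds.

transitive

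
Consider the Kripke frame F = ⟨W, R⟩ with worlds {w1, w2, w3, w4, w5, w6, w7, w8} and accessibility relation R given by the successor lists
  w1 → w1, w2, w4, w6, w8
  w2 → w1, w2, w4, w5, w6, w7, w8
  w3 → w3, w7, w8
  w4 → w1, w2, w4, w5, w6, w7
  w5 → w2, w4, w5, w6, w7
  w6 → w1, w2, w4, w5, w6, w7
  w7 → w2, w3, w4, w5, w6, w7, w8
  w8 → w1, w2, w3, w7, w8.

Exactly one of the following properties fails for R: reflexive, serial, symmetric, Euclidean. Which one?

Euclidean

Reflexive: yes — every world is R-related to itself.
Serial: yes — every world has a successor (e.g. w1 R w1).
Symmetric: yes — every pair in R has its reverse in R.
Euclidean: no — w1 R w4 and w1 R w8, but not w4 R w8.
Only Euclidean fails.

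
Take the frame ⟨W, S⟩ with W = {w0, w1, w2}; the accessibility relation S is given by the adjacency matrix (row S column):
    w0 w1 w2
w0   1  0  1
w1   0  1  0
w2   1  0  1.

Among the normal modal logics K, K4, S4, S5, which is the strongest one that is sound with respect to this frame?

Transitive (axiom 4): yes — every two-step S-path is closed by a direct edge.
Reflexive (axiom T): yes — every world is S-related to itself.
Euclidean (axiom 5): yes — any two successors of a common world are S-related.
So F validates K, K4, S4, S5. The strongest is S5.

S5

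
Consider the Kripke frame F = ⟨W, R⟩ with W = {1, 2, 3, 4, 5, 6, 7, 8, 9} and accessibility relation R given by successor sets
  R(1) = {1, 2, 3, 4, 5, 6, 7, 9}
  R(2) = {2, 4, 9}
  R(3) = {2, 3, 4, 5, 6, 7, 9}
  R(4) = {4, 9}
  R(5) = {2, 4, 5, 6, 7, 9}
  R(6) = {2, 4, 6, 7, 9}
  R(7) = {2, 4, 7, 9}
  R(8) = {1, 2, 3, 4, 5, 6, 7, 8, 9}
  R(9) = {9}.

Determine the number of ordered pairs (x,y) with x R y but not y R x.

36

Enumerating: (1,2), (1,3), (1,4), (1,5), (1,6), (1,7), (1,9), (2,4), (2,9), (3,2), (3,4), (3,5), … and 24 more.
Total: 36.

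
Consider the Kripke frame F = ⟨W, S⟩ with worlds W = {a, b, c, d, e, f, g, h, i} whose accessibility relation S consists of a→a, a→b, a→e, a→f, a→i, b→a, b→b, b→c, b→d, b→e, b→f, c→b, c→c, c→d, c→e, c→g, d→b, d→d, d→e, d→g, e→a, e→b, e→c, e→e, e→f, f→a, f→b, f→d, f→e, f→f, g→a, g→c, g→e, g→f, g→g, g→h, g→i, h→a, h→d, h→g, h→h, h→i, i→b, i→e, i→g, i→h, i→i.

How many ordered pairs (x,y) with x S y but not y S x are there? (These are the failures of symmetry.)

12

Enumerating: (a,i), (c,d), (d,e), (d,g), (f,d), (g,a), (g,e), (g,f), (h,a), (h,d), (i,b), (i,e).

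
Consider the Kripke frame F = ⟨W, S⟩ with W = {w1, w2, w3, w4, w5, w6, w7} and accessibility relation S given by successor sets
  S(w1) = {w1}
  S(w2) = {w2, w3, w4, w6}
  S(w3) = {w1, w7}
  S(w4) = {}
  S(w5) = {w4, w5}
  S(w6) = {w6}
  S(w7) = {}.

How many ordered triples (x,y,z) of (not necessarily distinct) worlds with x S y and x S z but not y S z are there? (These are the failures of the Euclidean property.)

16

Enumerating: (w2,w3,w2), (w2,w3,w3), (w2,w3,w4), (w2,w3,w6), (w2,w4,w2), (w2,w4,w3), (w2,w4,w4), (w2,w4,w6), (w2,w6,w2), (w2,w6,w3), (w2,w6,w4), (w3,w1,w7), (w3,w7,w1), (w3,w7,w7), (w5,w4,w4), (w5,w4,w5).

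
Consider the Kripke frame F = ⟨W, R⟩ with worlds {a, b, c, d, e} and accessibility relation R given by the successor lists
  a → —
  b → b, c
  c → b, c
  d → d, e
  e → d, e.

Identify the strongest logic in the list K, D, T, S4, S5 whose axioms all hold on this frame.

Serial (axiom D): no — a has no R-successor.
Reflexive (axiom T): no — a is not related to itself.
Transitive (axiom 4): yes — every two-step R-path is closed by a direct edge.
Euclidean (axiom 5): yes — any two successors of a common world are R-related.
So F validates K; D would additionally require R to be serial. The strongest is K.

K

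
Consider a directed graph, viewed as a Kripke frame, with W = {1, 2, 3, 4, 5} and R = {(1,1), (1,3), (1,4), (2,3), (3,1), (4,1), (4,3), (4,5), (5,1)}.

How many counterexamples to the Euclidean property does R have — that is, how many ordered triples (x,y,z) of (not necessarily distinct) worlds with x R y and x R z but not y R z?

Enumerating: (1,3,3), (1,3,4), (1,4,4), (2,3,3), (4,1,5), (4,3,3), (4,3,5), (4,5,3), (4,5,5).

9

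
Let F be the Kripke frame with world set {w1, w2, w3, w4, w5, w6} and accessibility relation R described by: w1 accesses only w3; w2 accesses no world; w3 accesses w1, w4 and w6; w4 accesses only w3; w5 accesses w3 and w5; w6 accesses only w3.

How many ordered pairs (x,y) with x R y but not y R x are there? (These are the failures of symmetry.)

1

Enumerating: (w5,w3).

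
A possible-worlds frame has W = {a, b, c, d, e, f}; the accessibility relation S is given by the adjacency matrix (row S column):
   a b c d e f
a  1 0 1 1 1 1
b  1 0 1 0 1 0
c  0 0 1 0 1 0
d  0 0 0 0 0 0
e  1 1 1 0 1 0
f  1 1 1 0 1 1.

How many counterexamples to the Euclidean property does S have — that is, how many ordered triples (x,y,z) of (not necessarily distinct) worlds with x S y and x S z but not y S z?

23

Enumerating: (a,c,a), (a,c,d), (a,c,f), (a,d,a), (a,d,c), (a,d,d), (a,d,e), (a,d,f), (a,e,d), (a,e,f), (a,f,d), (b,c,a), … and 11 more.
Total: 23.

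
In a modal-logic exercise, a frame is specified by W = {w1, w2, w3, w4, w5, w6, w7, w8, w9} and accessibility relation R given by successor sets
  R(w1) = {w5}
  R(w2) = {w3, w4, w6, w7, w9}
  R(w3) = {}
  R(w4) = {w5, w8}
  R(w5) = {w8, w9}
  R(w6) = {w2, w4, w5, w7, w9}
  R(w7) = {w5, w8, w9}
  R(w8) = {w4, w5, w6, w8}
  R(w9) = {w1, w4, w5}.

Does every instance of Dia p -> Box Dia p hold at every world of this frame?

No

The schema 5 characterises exactly the Euclidean frames.
Euclidean: no — w2 R w3 and w2 R w4, but not w3 R w4.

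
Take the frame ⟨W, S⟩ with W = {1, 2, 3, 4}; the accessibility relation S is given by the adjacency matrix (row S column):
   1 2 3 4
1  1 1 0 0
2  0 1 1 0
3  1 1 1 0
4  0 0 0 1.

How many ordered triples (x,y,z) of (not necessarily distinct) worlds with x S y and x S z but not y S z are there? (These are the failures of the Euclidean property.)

3

Enumerating: (1,2,1), (3,1,3), (3,2,1).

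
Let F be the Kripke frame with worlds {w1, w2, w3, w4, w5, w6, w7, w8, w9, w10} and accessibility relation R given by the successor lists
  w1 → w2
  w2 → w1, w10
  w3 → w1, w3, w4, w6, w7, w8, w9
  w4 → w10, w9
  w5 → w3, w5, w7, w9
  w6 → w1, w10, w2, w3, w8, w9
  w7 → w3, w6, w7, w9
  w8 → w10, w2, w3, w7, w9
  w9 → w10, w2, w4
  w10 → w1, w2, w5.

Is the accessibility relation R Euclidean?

Euclidean: no — w10 R w1 and w10 R w5, but not w1 R w5.

No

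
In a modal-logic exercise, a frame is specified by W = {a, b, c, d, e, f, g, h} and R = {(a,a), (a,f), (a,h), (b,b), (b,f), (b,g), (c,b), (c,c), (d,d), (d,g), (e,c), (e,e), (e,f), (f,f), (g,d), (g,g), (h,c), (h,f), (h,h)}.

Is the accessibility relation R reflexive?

Yes

Reflexive: yes — every world is R-related to itself.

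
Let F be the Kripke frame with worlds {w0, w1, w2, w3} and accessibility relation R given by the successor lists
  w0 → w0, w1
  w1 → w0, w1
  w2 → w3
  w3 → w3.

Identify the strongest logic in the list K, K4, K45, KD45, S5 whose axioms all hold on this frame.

Transitive (axiom 4): yes — every two-step R-path is closed by a direct edge.
Euclidean (axiom 5): yes — any two successors of a common world are R-related.
Serial (axiom D): yes — every world has a successor (e.g. w0 R w0).
Reflexive (axiom T): no — w2 is not related to itself.
So F validates K, K4, K45, KD45; S5 would additionally require R to be reflexive. The strongest is KD45.

KD45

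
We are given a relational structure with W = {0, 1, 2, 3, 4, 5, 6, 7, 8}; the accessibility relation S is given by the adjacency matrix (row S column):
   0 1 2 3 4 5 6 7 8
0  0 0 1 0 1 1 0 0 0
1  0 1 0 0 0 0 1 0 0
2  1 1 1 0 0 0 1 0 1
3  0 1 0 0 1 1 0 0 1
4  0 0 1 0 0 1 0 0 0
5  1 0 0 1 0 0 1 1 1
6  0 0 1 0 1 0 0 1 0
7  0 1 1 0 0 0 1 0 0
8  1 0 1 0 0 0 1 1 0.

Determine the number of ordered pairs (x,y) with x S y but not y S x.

Enumerating: (0,4), (1,6), (2,1), (3,1), (3,4), (3,8), (4,2), (4,5), (5,6), (5,7), (5,8), (6,4), (7,1), (7,2), (8,0), (8,6), (8,7).

17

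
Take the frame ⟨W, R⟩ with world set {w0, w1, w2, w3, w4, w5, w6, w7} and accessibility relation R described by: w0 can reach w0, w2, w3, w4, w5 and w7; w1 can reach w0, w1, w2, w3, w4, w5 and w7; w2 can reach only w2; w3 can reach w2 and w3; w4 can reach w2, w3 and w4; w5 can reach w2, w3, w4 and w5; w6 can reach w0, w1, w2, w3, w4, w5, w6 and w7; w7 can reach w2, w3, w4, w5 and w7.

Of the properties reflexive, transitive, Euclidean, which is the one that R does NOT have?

Reflexive: yes — every world is R-related to itself.
Transitive: yes — every two-step R-path is closed by a direct edge.
Euclidean: no — w0 R w2 and w0 R w3, but not w2 R w3.
Only Euclidean fails.

Euclidean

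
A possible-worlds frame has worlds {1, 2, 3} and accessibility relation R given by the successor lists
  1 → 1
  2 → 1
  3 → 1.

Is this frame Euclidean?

Euclidean: yes — any two successors of a common world are R-related.

Yes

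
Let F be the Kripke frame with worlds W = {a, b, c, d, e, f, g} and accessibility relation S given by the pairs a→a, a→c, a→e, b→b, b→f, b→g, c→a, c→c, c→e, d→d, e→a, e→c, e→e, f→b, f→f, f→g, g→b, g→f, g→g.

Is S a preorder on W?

Reflexive: yes — every world is S-related to itself.
Transitive: yes — every two-step S-path is closed by a direct edge.
So S is a preorder.

Yes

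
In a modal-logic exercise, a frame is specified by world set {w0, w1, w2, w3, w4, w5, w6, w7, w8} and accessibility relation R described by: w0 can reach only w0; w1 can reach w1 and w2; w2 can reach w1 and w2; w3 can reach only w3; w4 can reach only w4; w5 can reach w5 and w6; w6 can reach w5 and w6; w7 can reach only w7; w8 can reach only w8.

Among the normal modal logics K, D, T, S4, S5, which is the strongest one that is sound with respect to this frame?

S5

Serial (axiom D): yes — every world has a successor (e.g. w0 R w0).
Reflexive (axiom T): yes — every world is R-related to itself.
Transitive (axiom 4): yes — every two-step R-path is closed by a direct edge.
Euclidean (axiom 5): yes — any two successors of a common world are R-related.
So F validates K, D, T, S4, S5. The strongest is S5.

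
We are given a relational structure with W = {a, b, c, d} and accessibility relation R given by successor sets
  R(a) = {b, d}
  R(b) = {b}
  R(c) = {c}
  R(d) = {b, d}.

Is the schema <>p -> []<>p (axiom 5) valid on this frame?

The schema 5 characterises exactly the Euclidean frames.
Euclidean: no — a R b and a R d, but not b R d.

No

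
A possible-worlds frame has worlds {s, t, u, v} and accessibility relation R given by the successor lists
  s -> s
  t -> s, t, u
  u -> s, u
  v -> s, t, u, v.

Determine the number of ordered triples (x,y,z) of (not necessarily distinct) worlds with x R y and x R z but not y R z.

Enumerating: (t,s,t), (t,s,u), (t,u,t), (u,s,u), (v,s,t), (v,s,u), (v,s,v), (v,t,v), (v,u,t), (v,u,v).

10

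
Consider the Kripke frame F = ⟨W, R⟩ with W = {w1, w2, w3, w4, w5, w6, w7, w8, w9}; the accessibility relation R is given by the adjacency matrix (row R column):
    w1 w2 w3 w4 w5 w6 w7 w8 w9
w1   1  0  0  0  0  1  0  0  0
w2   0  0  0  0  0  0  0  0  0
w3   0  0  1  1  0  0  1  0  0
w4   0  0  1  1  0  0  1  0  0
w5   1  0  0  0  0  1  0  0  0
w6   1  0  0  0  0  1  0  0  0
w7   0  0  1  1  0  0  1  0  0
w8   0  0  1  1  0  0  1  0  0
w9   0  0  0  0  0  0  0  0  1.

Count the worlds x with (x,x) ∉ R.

3

Enumerating: w2, w5, w8.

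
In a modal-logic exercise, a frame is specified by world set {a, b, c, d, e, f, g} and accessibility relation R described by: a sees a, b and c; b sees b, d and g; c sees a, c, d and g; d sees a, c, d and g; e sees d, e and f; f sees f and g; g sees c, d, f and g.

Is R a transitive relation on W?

No

Transitive: no — a R b and b R d, but not a R d.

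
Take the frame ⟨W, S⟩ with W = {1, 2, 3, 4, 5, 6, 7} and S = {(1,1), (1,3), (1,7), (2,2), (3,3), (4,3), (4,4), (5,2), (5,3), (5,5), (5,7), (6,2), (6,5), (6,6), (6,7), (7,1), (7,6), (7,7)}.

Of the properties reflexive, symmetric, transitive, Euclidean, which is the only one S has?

Reflexive: yes — every world is S-related to itself.
Symmetric: no — 1 S 3 but not 3 S 1.
Transitive: no — 1 S 7 and 7 S 6, but not 1 S 6.
Euclidean: no — 1 S 3 and 1 S 7, but not 3 S 7.
Only reflexive holds.

reflexive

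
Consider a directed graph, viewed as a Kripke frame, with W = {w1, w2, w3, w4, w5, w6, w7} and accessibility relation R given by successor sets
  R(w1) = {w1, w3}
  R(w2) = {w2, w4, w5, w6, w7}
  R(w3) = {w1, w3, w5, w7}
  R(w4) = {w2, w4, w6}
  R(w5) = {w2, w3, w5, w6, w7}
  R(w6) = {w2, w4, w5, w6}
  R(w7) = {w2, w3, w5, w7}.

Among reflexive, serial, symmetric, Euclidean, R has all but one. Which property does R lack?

Euclidean

Reflexive: yes — every world is R-related to itself.
Serial: yes — every world has a successor (e.g. w1 R w1).
Symmetric: yes — every pair in R has its reverse in R.
Euclidean: no — w2 R w4 and w2 R w5, but not w4 R w5.
Only Euclidean fails.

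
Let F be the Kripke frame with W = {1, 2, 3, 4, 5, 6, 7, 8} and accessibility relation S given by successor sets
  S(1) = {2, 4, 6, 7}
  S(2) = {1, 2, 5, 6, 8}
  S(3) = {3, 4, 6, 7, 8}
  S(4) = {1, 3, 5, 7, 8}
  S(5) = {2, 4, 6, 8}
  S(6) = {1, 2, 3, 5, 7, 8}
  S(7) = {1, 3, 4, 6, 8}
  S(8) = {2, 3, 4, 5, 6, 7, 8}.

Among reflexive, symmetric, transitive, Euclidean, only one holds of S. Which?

symmetric

Reflexive: no — 1 is not related to itself.
Symmetric: yes — every pair in S has its reverse in S.
Transitive: no — 1 S 2 and 2 S 5, but not 1 S 5.
Euclidean: no — 1 S 2 and 1 S 4, but not 2 S 4.
Only symmetric holds.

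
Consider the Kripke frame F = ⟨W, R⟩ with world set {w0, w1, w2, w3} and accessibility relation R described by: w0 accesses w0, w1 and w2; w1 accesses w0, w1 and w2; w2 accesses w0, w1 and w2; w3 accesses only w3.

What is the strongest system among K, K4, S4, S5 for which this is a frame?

Transitive (axiom 4): yes — every two-step R-path is closed by a direct edge.
Reflexive (axiom T): yes — every world is R-related to itself.
Euclidean (axiom 5): yes — any two successors of a common world are R-related.
So F validates K, K4, S4, S5. The strongest is S5.

S5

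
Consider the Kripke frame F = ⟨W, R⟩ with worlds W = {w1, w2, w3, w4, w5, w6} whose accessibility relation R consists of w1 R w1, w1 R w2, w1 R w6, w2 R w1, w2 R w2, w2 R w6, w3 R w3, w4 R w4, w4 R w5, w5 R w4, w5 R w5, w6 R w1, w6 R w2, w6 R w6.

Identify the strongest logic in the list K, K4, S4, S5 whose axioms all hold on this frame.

S5

Transitive (axiom 4): yes — every two-step R-path is closed by a direct edge.
Reflexive (axiom T): yes — every world is R-related to itself.
Euclidean (axiom 5): yes — any two successors of a common world are R-related.
So F validates K, K4, S4, S5. The strongest is S5.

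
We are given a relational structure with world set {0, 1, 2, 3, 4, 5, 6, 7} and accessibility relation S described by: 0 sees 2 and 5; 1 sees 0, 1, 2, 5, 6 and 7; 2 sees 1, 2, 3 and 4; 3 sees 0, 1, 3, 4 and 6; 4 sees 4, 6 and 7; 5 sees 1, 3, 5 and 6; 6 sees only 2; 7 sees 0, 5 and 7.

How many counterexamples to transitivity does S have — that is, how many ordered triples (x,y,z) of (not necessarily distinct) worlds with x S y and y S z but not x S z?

Enumerating: (0,2,1), (0,2,3), (0,2,4), (0,5,1), (0,5,3), (0,5,6), (1,2,3), (1,2,4), (1,5,3), (2,1,0), (2,1,5), (2,1,6), … and 28 more.
Total: 40.

40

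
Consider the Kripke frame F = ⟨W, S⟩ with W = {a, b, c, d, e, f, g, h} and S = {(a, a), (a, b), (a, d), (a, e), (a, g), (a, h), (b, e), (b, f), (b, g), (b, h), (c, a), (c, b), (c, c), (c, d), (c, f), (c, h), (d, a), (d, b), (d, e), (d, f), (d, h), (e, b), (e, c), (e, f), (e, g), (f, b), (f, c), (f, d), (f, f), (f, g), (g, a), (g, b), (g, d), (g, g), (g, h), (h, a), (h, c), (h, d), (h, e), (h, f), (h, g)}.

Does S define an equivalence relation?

Reflexive: no — b is not related to itself.
Symmetric: no — a S b but not b S a.
Transitive: no — a S b and b S f, but not a S f.
So S is not an equivalence relation.

No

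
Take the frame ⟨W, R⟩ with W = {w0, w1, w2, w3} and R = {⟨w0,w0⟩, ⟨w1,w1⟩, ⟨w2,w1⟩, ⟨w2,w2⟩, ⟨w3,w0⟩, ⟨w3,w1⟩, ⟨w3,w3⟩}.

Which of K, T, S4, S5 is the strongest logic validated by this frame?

S4

Reflexive (axiom T): yes — every world is R-related to itself.
Transitive (axiom 4): yes — every two-step R-path is closed by a direct edge.
Euclidean (axiom 5): no — w3 R w0 and w3 R w1, but not w0 R w1.
So F validates K, T, S4; S5 would additionally require R to be Euclidean. The strongest is S4.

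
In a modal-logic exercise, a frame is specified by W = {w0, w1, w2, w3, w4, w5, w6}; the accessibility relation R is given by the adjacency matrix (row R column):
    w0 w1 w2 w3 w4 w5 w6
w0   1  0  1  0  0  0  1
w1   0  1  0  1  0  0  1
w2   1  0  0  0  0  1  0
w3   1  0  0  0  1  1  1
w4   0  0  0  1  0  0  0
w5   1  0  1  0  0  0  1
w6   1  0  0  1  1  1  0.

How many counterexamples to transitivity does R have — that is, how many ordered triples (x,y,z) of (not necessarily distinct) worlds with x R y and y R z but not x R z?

Enumerating: (w0,w2,w5), (w0,w6,w3), (w0,w6,w4), (w0,w6,w5), (w1,w3,w0), (w1,w3,w4), (w1,w3,w5), (w1,w6,w0), (w1,w6,w4), (w1,w6,w5), (w2,w0,w2), (w2,w0,w6), … and 19 more.
Total: 31.

31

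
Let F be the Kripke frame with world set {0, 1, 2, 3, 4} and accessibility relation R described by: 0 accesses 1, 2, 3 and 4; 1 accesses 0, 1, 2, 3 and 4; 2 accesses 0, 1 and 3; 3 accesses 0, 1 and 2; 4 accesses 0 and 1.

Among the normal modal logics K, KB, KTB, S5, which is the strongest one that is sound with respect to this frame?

Symmetric (axiom B): yes — every pair in R has its reverse in R.
Reflexive (axiom T): no — 0 is not related to itself.
Euclidean (axiom 5): no — 0 R 2 and 0 R 4, but not 2 R 4.
So F validates K, KB; KTB would additionally require R to be reflexive. The strongest is KB.

KB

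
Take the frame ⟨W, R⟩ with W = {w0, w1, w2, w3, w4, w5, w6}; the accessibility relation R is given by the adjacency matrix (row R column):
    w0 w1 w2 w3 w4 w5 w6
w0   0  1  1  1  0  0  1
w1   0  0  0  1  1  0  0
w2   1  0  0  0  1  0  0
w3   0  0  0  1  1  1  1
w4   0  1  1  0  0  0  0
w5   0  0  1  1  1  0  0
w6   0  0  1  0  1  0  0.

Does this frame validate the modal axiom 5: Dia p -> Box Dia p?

No

By correspondence theory, 5 is valid on a frame iff R is Euclidean.
Euclidean: no — w0 R w1 and w0 R w2, but not w1 R w2.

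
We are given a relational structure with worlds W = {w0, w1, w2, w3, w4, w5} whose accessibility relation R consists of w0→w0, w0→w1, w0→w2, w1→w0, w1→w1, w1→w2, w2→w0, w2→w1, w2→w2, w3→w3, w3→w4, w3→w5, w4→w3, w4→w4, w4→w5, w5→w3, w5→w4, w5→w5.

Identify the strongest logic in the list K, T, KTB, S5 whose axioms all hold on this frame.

Reflexive (axiom T): yes — every world is R-related to itself.
Symmetric (axiom B): yes — every pair in R has its reverse in R.
Euclidean (axiom 5): yes — any two successors of a common world are R-related.
So F validates K, T, KTB, S5. The strongest is S5.

S5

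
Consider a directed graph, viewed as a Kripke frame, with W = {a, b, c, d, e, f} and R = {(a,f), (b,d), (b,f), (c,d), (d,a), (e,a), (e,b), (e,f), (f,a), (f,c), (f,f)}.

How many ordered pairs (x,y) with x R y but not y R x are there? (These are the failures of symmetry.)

Enumerating: (b,d), (b,f), (c,d), (d,a), (e,a), (e,b), (e,f), (f,c).

8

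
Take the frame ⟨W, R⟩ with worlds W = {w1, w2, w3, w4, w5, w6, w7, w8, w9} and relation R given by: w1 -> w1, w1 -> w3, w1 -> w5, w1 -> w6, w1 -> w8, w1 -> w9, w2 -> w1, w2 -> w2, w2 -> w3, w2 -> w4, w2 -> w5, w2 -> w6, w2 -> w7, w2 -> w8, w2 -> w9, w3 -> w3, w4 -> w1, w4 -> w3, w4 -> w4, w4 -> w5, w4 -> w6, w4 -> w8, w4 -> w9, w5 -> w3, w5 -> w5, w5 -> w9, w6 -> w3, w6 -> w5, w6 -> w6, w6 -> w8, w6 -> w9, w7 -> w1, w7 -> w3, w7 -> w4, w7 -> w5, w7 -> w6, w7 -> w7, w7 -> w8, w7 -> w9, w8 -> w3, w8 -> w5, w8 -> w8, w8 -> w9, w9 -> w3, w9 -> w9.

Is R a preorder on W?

Yes

Reflexive: yes — every world is R-related to itself.
Transitive: yes — every two-step R-path is closed by a direct edge.
So R is a preorder.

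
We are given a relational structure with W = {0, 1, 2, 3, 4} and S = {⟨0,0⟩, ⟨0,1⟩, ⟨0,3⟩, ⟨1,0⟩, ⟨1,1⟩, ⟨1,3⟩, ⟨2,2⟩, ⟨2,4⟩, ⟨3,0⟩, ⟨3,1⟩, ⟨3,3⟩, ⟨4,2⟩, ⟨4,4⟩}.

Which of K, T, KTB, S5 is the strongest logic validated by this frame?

Reflexive (axiom T): yes — every world is S-related to itself.
Symmetric (axiom B): yes — every pair in S has its reverse in S.
Euclidean (axiom 5): yes — any two successors of a common world are S-related.
So F validates K, T, KTB, S5. The strongest is S5.

S5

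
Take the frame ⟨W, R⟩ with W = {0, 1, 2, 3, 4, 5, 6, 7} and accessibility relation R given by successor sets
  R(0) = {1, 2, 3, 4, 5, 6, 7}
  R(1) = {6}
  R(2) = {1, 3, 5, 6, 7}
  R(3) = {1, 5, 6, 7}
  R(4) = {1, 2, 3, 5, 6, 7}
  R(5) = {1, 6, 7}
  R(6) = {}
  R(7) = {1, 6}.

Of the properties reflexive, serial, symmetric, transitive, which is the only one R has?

Reflexive: no — 0 is not related to itself.
Serial: no — 6 has no R-successor.
Symmetric: no — 0 R 1 but not 1 R 0.
Transitive: yes — every two-step R-path is closed by a direct edge.
Only transitive holds.

transitive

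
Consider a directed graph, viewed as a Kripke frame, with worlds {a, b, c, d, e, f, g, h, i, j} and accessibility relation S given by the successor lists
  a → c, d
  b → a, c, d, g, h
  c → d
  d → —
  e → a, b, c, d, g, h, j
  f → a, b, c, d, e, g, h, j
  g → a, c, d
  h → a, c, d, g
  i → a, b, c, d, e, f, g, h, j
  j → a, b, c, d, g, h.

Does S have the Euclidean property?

Euclidean: no — a S d and a S c, but not d S c.

No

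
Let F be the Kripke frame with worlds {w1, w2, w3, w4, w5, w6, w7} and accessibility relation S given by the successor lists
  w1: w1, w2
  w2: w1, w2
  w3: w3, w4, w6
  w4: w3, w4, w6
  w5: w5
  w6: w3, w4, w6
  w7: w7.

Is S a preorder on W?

Yes

Reflexive: yes — every world is S-related to itself.
Transitive: yes — every two-step S-path is closed by a direct edge.
So S is a preorder.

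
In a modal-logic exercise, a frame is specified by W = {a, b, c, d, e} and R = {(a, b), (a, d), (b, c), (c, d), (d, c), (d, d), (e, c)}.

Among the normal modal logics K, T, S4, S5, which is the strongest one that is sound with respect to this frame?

K

Reflexive (axiom T): no — a is not related to itself.
Transitive (axiom 4): no — a R b and b R c, but not a R c.
Euclidean (axiom 5): no — a R b and a R d, but not b R d.
So F validates K; T would additionally require R to be reflexive. The strongest is K.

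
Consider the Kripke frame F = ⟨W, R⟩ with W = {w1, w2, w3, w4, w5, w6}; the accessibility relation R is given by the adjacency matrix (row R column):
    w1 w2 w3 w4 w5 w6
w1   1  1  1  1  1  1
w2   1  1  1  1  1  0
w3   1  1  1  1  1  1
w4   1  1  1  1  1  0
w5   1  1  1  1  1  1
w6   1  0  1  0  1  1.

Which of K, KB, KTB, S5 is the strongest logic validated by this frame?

Symmetric (axiom B): yes — every pair in R has its reverse in R.
Reflexive (axiom T): yes — every world is R-related to itself.
Euclidean (axiom 5): no — w1 R w2 and w1 R w6, but not w2 R w6.
So F validates K, KB, KTB; S5 would additionally require R to be Euclidean. The strongest is KTB.

KTB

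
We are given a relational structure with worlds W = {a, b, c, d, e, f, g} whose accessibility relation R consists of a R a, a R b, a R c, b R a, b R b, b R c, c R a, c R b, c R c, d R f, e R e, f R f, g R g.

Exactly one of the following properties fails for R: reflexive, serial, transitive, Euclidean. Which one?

Reflexive: no — d is not related to itself.
Serial: yes — every world has a successor (e.g. a R a).
Transitive: yes — every two-step R-path is closed by a direct edge.
Euclidean: yes — any two successors of a common world are R-related.
Only reflexive fails.

reflexive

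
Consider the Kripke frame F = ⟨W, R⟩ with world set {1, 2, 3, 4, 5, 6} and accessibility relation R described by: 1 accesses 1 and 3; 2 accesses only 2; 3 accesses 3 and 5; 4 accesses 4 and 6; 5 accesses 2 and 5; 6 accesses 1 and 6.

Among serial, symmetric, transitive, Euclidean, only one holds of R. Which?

Serial: yes — every world has a successor (e.g. 1 R 1).
Symmetric: no — 1 R 3 but not 3 R 1.
Transitive: no — 1 R 3 and 3 R 5, but not 1 R 5.
Euclidean: no — 1 R 3 and 1 R 1, but not 3 R 1.
Only serial holds.

serial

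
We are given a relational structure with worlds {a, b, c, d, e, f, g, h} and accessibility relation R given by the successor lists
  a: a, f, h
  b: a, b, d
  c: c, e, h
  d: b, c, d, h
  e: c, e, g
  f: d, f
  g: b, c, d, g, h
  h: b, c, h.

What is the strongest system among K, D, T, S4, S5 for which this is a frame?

T

Serial (axiom D): yes — every world has a successor (e.g. a R a).
Reflexive (axiom T): yes — every world is R-related to itself.
Transitive (axiom 4): no — a R f and f R d, but not a R d.
Euclidean (axiom 5): no — a R f and a R h, but not f R h.
So F validates K, D, T; S4 would additionally require R to be transitive. The strongest is T.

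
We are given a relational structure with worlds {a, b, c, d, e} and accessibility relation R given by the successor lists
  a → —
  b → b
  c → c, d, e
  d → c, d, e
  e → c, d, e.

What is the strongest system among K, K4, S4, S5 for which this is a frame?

K4

Transitive (axiom 4): yes — every two-step R-path is closed by a direct edge.
Reflexive (axiom T): no — a is not related to itself.
Euclidean (axiom 5): yes — any two successors of a common world are R-related.
So F validates K, K4; S4 would additionally require R to be reflexive. The strongest is K4.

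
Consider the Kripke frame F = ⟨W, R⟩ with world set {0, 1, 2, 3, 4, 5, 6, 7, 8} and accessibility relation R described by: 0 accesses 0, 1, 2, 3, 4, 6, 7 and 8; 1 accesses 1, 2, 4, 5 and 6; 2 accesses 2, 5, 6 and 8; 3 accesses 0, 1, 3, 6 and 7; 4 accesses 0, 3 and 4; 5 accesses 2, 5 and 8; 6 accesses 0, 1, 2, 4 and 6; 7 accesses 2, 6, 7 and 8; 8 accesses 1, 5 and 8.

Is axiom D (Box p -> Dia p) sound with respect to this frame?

Yes

The schema D characterises exactly the serial frames.
Serial: yes — every world has a successor (e.g. 0 R 0).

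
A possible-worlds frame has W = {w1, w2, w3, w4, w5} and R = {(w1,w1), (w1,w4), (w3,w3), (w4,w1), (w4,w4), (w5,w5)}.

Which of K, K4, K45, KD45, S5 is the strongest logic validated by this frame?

K45

Transitive (axiom 4): yes — every two-step R-path is closed by a direct edge.
Euclidean (axiom 5): yes — any two successors of a common world are R-related.
Serial (axiom D): no — w2 has no R-successor.
Reflexive (axiom T): no — w2 is not related to itself.
So F validates K, K4, K45; KD45 would additionally require R to be serial. The strongest is K45.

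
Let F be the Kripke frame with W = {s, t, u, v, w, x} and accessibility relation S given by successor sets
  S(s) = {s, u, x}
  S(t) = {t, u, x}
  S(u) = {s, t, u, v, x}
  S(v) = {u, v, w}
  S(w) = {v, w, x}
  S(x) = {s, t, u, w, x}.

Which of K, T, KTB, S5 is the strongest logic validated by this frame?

Reflexive (axiom T): yes — every world is S-related to itself.
Symmetric (axiom B): yes — every pair in S has its reverse in S.
Euclidean (axiom 5): no — u S s and u S t, but not s S t.
So F validates K, T, KTB; S5 would additionally require S to be Euclidean. The strongest is KTB.

KTB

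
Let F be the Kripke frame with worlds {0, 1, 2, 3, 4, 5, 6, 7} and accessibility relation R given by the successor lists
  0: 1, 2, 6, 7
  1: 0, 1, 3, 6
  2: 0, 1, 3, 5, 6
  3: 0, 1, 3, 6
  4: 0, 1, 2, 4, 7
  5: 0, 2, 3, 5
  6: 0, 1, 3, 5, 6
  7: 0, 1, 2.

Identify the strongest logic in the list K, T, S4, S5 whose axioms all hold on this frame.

K

Reflexive (axiom T): no — 0 is not related to itself.
Transitive (axiom 4): no — 0 R 1 and 1 R 3, but not 0 R 3.
Euclidean (axiom 5): no — 0 R 1 and 0 R 2, but not 1 R 2.
So F validates K; T would additionally require R to be reflexive. The strongest is K.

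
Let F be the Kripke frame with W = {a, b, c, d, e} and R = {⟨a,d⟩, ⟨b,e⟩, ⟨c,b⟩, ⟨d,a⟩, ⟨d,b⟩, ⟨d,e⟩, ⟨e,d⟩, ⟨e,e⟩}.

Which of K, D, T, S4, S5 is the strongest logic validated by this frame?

Serial (axiom D): yes — every world has a successor (e.g. a R d).
Reflexive (axiom T): no — a is not related to itself.
Transitive (axiom 4): no — a R d and d R b, but not a R b.
Euclidean (axiom 5): no — d R a and d R b, but not a R b.
So F validates K, D; T would additionally require R to be reflexive. The strongest is D.

D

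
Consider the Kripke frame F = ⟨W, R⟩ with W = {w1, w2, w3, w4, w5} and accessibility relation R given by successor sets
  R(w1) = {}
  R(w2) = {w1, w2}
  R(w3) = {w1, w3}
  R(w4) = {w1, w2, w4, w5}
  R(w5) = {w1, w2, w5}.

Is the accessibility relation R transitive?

Transitive: yes — every two-step R-path is closed by a direct edge.

Yes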